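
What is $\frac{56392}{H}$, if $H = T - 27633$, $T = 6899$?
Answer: $- \frac{4028}{1481} \approx -2.7198$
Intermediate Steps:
$H = -20734$ ($H = 6899 - 27633 = -20734$)
$\frac{56392}{H} = \frac{56392}{-20734} = 56392 \left(- \frac{1}{20734}\right) = - \frac{4028}{1481}$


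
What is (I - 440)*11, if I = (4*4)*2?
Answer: -4488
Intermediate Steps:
I = 32 (I = 16*2 = 32)
(I - 440)*11 = (32 - 440)*11 = -408*11 = -4488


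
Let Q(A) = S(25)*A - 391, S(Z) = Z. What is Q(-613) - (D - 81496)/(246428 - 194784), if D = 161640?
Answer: -202929312/12911 ≈ -15718.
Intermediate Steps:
Q(A) = -391 + 25*A (Q(A) = 25*A - 391 = -391 + 25*A)
Q(-613) - (D - 81496)/(246428 - 194784) = (-391 + 25*(-613)) - (161640 - 81496)/(246428 - 194784) = (-391 - 15325) - 80144/51644 = -15716 - 80144/51644 = -15716 - 1*20036/12911 = -15716 - 20036/12911 = -202929312/12911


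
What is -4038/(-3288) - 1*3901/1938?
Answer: -416737/531012 ≈ -0.78480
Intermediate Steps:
-4038/(-3288) - 1*3901/1938 = -4038*(-1/3288) - 3901*1/1938 = 673/548 - 3901/1938 = -416737/531012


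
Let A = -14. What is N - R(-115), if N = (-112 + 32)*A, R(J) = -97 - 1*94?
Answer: 1311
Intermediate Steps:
R(J) = -191 (R(J) = -97 - 94 = -191)
N = 1120 (N = (-112 + 32)*(-14) = -80*(-14) = 1120)
N - R(-115) = 1120 - 1*(-191) = 1120 + 191 = 1311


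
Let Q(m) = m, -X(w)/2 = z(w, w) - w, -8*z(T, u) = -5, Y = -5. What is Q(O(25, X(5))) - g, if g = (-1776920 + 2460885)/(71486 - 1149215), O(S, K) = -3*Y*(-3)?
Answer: -47813840/1077729 ≈ -44.365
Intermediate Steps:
z(T, u) = 5/8 (z(T, u) = -⅛*(-5) = 5/8)
X(w) = -5/4 + 2*w (X(w) = -2*(5/8 - w) = -5/4 + 2*w)
O(S, K) = -45 (O(S, K) = -3*(-5)*(-3) = 15*(-3) = -45)
g = -683965/1077729 (g = 683965/(-1077729) = 683965*(-1/1077729) = -683965/1077729 ≈ -0.63463)
Q(O(25, X(5))) - g = -45 - 1*(-683965/1077729) = -45 + 683965/1077729 = -47813840/1077729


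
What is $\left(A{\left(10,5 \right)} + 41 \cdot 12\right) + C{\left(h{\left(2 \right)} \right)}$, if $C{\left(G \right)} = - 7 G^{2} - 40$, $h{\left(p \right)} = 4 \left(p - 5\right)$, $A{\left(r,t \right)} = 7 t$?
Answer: $-521$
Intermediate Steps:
$h{\left(p \right)} = -20 + 4 p$ ($h{\left(p \right)} = 4 \left(-5 + p\right) = -20 + 4 p$)
$C{\left(G \right)} = -40 - 7 G^{2}$ ($C{\left(G \right)} = - 7 G^{2} - 40 = -40 - 7 G^{2}$)
$\left(A{\left(10,5 \right)} + 41 \cdot 12\right) + C{\left(h{\left(2 \right)} \right)} = \left(7 \cdot 5 + 41 \cdot 12\right) - \left(40 + 7 \left(-20 + 4 \cdot 2\right)^{2}\right) = \left(35 + 492\right) - \left(40 + 7 \left(-20 + 8\right)^{2}\right) = 527 - \left(40 + 7 \left(-12\right)^{2}\right) = 527 - 1048 = -521$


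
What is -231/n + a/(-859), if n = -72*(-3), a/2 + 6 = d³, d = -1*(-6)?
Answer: -96383/61848 ≈ -1.5584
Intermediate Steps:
d = 6
a = 420 (a = -12 + 2*6³ = -12 + 2*216 = -12 + 432 = 420)
n = 216
-231/n + a/(-859) = -231/216 + 420/(-859) = -231*1/216 + 420*(-1/859) = -77/72 - 420/859 = -96383/61848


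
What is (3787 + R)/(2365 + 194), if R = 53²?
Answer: 6596/2559 ≈ 2.5776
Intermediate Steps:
R = 2809
(3787 + R)/(2365 + 194) = (3787 + 2809)/(2365 + 194) = 6596/2559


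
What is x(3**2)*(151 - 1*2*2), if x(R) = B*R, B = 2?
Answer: 2646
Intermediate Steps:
x(R) = 2*R
x(3**2)*(151 - 1*2*2) = (2*3**2)*(151 - 1*2*2) = (2*9)*(151 - 2*2) = 18*(151 - 4) = 18*147 = 2646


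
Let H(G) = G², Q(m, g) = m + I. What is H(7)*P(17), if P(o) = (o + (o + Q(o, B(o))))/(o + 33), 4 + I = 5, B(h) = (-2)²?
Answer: 1274/25 ≈ 50.960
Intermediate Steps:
B(h) = 4
I = 1 (I = -4 + 5 = 1)
Q(m, g) = 1 + m (Q(m, g) = m + 1 = 1 + m)
P(o) = (1 + 3*o)/(33 + o) (P(o) = (o + (o + (1 + o)))/(o + 33) = (o + (1 + 2*o))/(33 + o) = (1 + 3*o)/(33 + o))
H(7)*P(17) = 7²*((1 + 3*17)/(33 + 17)) = 49*((1 + 51)/50) = 49*((1/50)*52) = 49*(26/25) = 1274/25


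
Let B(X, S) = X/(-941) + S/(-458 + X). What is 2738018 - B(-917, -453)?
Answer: 3542651352602/1293875 ≈ 2.7380e+6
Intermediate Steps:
B(X, S) = -X/941 + S/(-458 + X) (B(X, S) = X*(-1/941) + S/(-458 + X) = -X/941 + S/(-458 + X))
2738018 - B(-917, -453) = 2738018 - (-1*(-917)² + 458*(-917) + 941*(-453))/(941*(-458 - 917)) = 2738018 - (-1*840889 - 419986 - 426273)/(941*(-1375)) = 2738018 - (-1)*(-840889 - 419986 - 426273)/(941*1375) = 2738018 - (-1)*(-1687148)/(941*1375) = 2738018 - 1*1687148/1293875 = 2738018 - 1687148/1293875 = 3542651352602/1293875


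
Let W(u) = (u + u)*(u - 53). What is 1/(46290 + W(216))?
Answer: 1/116706 ≈ 8.5685e-6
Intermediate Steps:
W(u) = 2*u*(-53 + u) (W(u) = (2*u)*(-53 + u) = 2*u*(-53 + u))
1/(46290 + W(216)) = 1/(46290 + 2*216*(-53 + 216)) = 1/(46290 + 2*216*163) = 1/(46290 + 70416) = 1/116706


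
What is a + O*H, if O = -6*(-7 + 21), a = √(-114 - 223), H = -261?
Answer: 21924 + I*√337 ≈ 21924.0 + 18.358*I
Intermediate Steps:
a = I*√337 (a = √(-337) = I*√337 ≈ 18.358*I)
O = -84 (O = -6*14 = -84)
a + O*H = I*√337 - 84*(-261) = I*√337 + 21924 = 21924 + I*√337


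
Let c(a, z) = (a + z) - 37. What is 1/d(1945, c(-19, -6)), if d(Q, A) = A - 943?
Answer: -1/1005 ≈ -0.00099503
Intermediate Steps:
c(a, z) = -37 + a + z
d(Q, A) = -943 + A
1/d(1945, c(-19, -6)) = 1/(-943 + (-37 - 19 - 6)) = 1/(-943 - 62) = 1/(-1005) = -1/1005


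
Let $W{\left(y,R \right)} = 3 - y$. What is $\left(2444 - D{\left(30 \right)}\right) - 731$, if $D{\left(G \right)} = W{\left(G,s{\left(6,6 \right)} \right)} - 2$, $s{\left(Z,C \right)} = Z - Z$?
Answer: $1742$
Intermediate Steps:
$s{\left(Z,C \right)} = 0$
$D{\left(G \right)} = 1 - G$ ($D{\left(G \right)} = \left(3 - G\right) - 2 = 1 - G$)
$\left(2444 - D{\left(30 \right)}\right) - 731 = \left(2444 - \left(1 - 30\right)\right) - 731 = \left(2444 - -29\right) - 731 = \left(2444 + 29\right) - 731 = 2473 - 731 = 1742$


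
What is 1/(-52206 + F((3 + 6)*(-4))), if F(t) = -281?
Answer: -1/52487 ≈ -1.9052e-5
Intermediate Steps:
1/(-52206 + F((3 + 6)*(-4))) = 1/(-52206 - 281) = 1/(-52487) = -1/52487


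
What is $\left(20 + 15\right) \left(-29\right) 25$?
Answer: $-25375$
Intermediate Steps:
$\left(20 + 15\right) \left(-29\right) 25 = 35 \left(-29\right) 25 = \left(-1015\right) 25 = -25375$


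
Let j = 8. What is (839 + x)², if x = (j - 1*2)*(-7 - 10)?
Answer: 543169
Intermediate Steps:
x = -102 (x = (8 - 1*2)*(-7 - 10) = (8 - 2)*(-17) = 6*(-17) = -102)
(839 + x)² = (839 - 102)² = 737² = 543169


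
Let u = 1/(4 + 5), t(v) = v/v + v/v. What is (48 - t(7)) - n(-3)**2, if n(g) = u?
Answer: 3725/81 ≈ 45.988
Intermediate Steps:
t(v) = 2 (t(v) = 1 + 1 = 2)
u = 1/9 ≈ 0.11111
n(g) = 1/9
(48 - t(7)) - n(-3)**2 = (48 - 1*2) - (1/9)**2 = (48 - 2) - 1*1/81 = 46 - 1/81 = 3725/81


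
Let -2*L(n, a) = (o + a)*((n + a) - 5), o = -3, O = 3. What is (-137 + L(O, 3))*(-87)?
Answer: 11919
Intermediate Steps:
L(n, a) = -(-3 + a)*(-5 + a + n)/2 (L(n, a) = -(-3 + a)*((n + a) - 5)/2 = -(-3 + a)*((a + n) - 5)/2 = -(-3 + a)*(-5 + a + n)/2)
(-137 + L(O, 3))*(-87) = (-137 + (-15/2 + 4*3 - ½*3² + (3/2)*3 - ½*3*3))*(-87) = (-137 + (-15/2 + 12 - ½*9 + 9/2 - 9/2))*(-87) = (-137 + (-15/2 + 12 - 9/2 + 9/2 - 9/2))*(-87) = (-137 + 0)*(-87) = -137*(-87) = 11919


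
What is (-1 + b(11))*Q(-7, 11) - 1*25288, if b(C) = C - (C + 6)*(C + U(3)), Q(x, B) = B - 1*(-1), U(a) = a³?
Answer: -32920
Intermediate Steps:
Q(x, B) = 1 + B (Q(x, B) = B + 1 = 1 + B)
b(C) = C - (6 + C)*(27 + C) (b(C) = C - (C + 6)*(C + 3³) = C - (6 + C)*(C + 27) = C - (6 + C)*(27 + C))
(-1 + b(11))*Q(-7, 11) - 1*25288 = (-1 + (-162 - 1*11² - 32*11))*(1 + 11) - 1*25288 = (-1 + (-162 - 1*121 - 352))*12 - 25288 = (-1 + (-162 - 121 - 352))*12 - 25288 = (-1 - 635)*12 - 25288 = -636*12 - 25288 = -7632 - 25288 = -32920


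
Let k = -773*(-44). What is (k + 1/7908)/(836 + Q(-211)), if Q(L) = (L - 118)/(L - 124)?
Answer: 90103910495/2217316212 ≈ 40.636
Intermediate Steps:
Q(L) = (-118 + L)/(-124 + L)
k = 34012
(k + 1/7908)/(836 + Q(-211)) = (34012 + 1/7908)/(836 + (-118 - 211)/(-124 - 211)) = (34012 + 1/7908)/(836 - 329/(-335)) = 268966897/(7908*(836 - 1/335*(-329))) = 268966897/(7908*(836 + 329/335)) = 268966897/(7908*(280389/335)) = (268966897/7908)*(335/280389) = 90103910495/2217316212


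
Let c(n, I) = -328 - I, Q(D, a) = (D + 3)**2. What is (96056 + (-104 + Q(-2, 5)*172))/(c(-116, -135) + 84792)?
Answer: 96124/84599 ≈ 1.1362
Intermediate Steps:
Q(D, a) = (3 + D)**2
(96056 + (-104 + Q(-2, 5)*172))/(c(-116, -135) + 84792) = (96056 + (-104 + (3 - 2)**2*172))/((-328 - 1*(-135)) + 84792) = (96056 + (-104 + 1**2*172))/((-328 + 135) + 84792) = (96056 + (-104 + 1*172))/(-193 + 84792) = (96056 + (-104 + 172))/84599 = (96056 + 68)*(1/84599) = 96124*(1/84599) = 96124/84599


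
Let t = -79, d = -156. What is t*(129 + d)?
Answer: 2133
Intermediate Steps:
t*(129 + d) = -79*(129 - 156) = -79*(-27) = 2133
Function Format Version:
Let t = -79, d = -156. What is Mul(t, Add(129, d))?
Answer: 2133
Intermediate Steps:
Mul(t, Add(129, d)) = Mul(-79, Add(129, -156)) = Mul(-79, -27) = 2133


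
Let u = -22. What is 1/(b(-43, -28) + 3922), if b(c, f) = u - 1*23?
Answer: 1/3877 ≈ 0.00025793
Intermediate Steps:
b(c, f) = -45 (b(c, f) = -22 - 1*23 = -22 - 23 = -45)
1/(b(-43, -28) + 3922) = 1/(-45 + 3922) = 1/3877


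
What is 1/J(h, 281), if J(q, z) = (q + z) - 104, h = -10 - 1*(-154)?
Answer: 1/321 ≈ 0.0031153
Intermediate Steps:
h = 144 (h = -10 + 154 = 144)
J(q, z) = -104 + q + z
1/J(h, 281) = 1/(-104 + 144 + 281) = 1/321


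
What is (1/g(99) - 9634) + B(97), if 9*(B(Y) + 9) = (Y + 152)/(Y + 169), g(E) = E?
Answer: -253935757/26334 ≈ -9642.9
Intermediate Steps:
B(Y) = -9 + (152 + Y)/(9*(169 + Y)) (B(Y) = -9 + ((Y + 152)/(Y + 169))/9 = -9 + ((152 + Y)/(169 + Y))/9 = -9 + (152 + Y)/(9*(169 + Y)))
(1/g(99) - 9634) + B(97) = (1/99 - 9634) + (-13537 - 80*97)/(9*(169 + 97)) = (1/99 - 9634) + (1/9)*(-13537 - 7760)/266 = -953765/99 + (1/9)*(1/266)*(-21297) = -953765/99 - 7099/798 = -253935757/26334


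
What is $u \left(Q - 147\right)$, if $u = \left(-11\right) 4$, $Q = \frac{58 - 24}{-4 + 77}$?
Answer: $\frac{470668}{73} \approx 6447.5$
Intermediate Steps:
$Q = \frac{34}{73} \approx 0.46575$
$u = -44$
$u \left(Q - 147\right) = - 44 \left(\frac{34}{73} - 147\right) = \left(-44\right) \left(- \frac{10697}{73}\right) = \frac{470668}{73}$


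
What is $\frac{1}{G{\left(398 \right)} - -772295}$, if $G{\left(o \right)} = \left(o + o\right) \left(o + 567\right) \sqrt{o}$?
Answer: $- \frac{154459}{46847821230755} + \frac{153628 \sqrt{398}}{46847821230755} \approx 6.2125 \cdot 10^{-8}$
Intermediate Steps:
$G{\left(o \right)} = 2 o^{\frac{3}{2}} \left(567 + o\right)$ ($G{\left(o \right)} = 2 o \left(567 + o\right) \sqrt{o} = 2 o^{\frac{3}{2}} \left(567 + o\right)$)
$\frac{1}{G{\left(398 \right)} - -772295} = \frac{1}{2 \cdot 398^{\frac{3}{2}} \left(567 + 398\right) - -772295} = \frac{1}{2 \cdot 398 \sqrt{398} \cdot 965 + 772295} = \frac{1}{768140 \sqrt{398} + 772295} = \frac{1}{772295 + 768140 \sqrt{398}}$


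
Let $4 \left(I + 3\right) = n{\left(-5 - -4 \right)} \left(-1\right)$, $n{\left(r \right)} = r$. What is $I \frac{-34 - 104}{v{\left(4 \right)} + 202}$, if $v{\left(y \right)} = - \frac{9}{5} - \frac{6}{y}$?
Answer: $\frac{3795}{1987} \approx 1.9099$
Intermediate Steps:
$v{\left(y \right)} = - \frac{9}{5} - \frac{6}{y}$ ($v{\left(y \right)} = \left(-9\right) \frac{1}{5} - \frac{6}{y} = - \frac{9}{5} - \frac{6}{y}$)
$I = - \frac{11}{4}$ ($I = -3 + \frac{\left(-5 - -4\right) \left(-1\right)}{4} = -3 + \frac{\left(-5 + 4\right) \left(-1\right)}{4} = -3 + \frac{\left(-1\right) \left(-1\right)}{4} = -3 + \frac{1}{4} \cdot 1 = -3 + \frac{1}{4} = - \frac{11}{4} \approx -2.75$)
$I \frac{-34 - 104}{v{\left(4 \right)} + 202} = - \frac{11 \frac{-34 - 104}{\left(- \frac{9}{5} - \frac{6}{4}\right) + 202}}{4} = - \frac{11 \left(- \frac{138}{\left(- \frac{9}{5} - \frac{3}{2}\right) + 202}\right)}{4} = - \frac{11 \left(- \frac{138}{- \frac{33}{10} + 202}\right)}{4} = - \frac{11 \left(- \frac{138}{\frac{1987}{10}}\right)}{4} = - \frac{11 \left(\left(-138\right) \frac{10}{1987}\right)}{4} = \left(- \frac{11}{4}\right) \left(- \frac{1380}{1987}\right) = \frac{3795}{1987}$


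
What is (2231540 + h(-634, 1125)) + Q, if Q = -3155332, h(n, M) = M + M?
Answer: -921542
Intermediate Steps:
h(n, M) = 2*M
(2231540 + h(-634, 1125)) + Q = (2231540 + 2*1125) - 3155332 = (2231540 + 2250) - 3155332 = 2233790 - 3155332 = -921542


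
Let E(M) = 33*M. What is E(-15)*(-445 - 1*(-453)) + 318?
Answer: -3642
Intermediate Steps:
E(-15)*(-445 - 1*(-453)) + 318 = (33*(-15))*(-445 - 1*(-453)) + 318 = -495*(-445 + 453) + 318 = -495*8 + 318 = -3960 + 318 = -3642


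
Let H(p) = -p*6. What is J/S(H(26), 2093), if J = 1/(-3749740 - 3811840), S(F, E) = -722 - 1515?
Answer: 1/16915254460 ≈ 5.9118e-11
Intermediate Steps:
H(p) = -6*p
S(F, E) = -2237
J = -1/7561580 (J = 1/(-7561580) = -1/7561580 ≈ -1.3225e-7)
J/S(H(26), 2093) = -1/7561580/(-2237) = -1/7561580*(-1/2237) = 1/16915254460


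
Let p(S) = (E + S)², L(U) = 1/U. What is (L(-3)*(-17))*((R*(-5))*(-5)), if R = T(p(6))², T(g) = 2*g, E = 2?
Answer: 6963200/3 ≈ 2.3211e+6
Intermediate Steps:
p(S) = (2 + S)²
R = 16384 (R = (2*(2 + 6)²)² = (2*8²)² = (2*64)² = 128² = 16384)
(L(-3)*(-17))*((R*(-5))*(-5)) = (-17/(-3))*((16384*(-5))*(-5)) = (-⅓*(-17))*(-81920*(-5)) = (17/3)*409600 = 6963200/3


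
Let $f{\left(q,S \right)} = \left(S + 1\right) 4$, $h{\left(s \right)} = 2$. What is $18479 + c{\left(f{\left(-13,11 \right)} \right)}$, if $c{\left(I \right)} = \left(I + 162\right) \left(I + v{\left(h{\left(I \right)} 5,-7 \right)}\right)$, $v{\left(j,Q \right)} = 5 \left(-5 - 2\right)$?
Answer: $21209$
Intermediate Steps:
$f{\left(q,S \right)} = 4 + 4 S$ ($f{\left(q,S \right)} = \left(1 + S\right) 4 = 4 + 4 S$)
$v{\left(j,Q \right)} = -35$ ($v{\left(j,Q \right)} = 5 \left(-5 - 2\right) = 5 \left(-7\right) = -35$)
$c{\left(I \right)} = \left(-35 + I\right) \left(162 + I\right)$ ($c{\left(I \right)} = \left(I + 162\right) \left(I - 35\right) = \left(162 + I\right) \left(-35 + I\right) = \left(-35 + I\right) \left(162 + I\right)$)
$18479 + c{\left(f{\left(-13,11 \right)} \right)} = 18479 + \left(-5670 + \left(4 + 4 \cdot 11\right)^{2} + 127 \left(4 + 4 \cdot 11\right)\right) = 18479 + \left(-5670 + \left(4 + 44\right)^{2} + 127 \left(4 + 44\right)\right) = 18479 + \left(-5670 + 48^{2} + 127 \cdot 48\right) = 18479 + \left(-5670 + 2304 + 6096\right) = 18479 + 2730 = 21209$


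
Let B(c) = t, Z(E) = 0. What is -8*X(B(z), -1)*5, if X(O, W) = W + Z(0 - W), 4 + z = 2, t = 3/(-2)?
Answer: 40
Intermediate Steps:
t = -3/2 (t = 3*(-½) = -3/2 ≈ -1.5000)
z = -2 (z = -4 + 2 = -2)
B(c) = -3/2
X(O, W) = W (X(O, W) = W + 0 = W)
-8*X(B(z), -1)*5 = -8*(-1)*5 = 8*5 = 40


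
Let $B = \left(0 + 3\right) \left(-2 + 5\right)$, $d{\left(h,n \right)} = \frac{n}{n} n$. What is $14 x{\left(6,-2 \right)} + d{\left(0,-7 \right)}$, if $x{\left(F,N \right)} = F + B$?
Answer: $203$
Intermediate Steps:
$d{\left(h,n \right)} = n$ ($d{\left(h,n \right)} = 1 n = n$)
$B = 9$ ($B = 3 \cdot 3 = 9$)
$x{\left(F,N \right)} = 9 + F$ ($x{\left(F,N \right)} = F + 9 = 9 + F$)
$14 x{\left(6,-2 \right)} + d{\left(0,-7 \right)} = 14 \left(9 + 6\right) - 7 = 14 \cdot 15 - 7 = 210 - 7 = 203$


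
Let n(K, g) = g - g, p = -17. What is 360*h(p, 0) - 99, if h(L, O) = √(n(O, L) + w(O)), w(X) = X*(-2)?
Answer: -99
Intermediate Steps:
n(K, g) = 0
w(X) = -2*X
h(L, O) = √2*√(-O) (h(L, O) = √(0 - 2*O) = √(-2*O) = √2*√(-O))
360*h(p, 0) - 99 = 360*(√2*√(-1*0)) - 99 = 360*(√2*√0) - 99 = 360*(√2*0) - 99 = 360*0 - 99 = 0 - 99 = -99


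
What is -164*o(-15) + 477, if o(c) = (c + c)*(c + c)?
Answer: -147123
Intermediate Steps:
o(c) = 4*c² (o(c) = (2*c)*(2*c) = 4*c²)
-164*o(-15) + 477 = -656*(-15)² + 477 = -656*225 + 477 = -164*900 + 477 = -147600 + 477 = -147123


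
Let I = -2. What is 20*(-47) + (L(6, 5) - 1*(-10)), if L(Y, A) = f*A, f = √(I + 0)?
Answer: -930 + 5*I*√2 ≈ -930.0 + 7.0711*I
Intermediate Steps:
f = I*√2 (f = √(-2 + 0) = √(-2) = I*√2 ≈ 1.4142*I)
L(Y, A) = I*A*√2 (L(Y, A) = (I*√2)*A = I*A*√2)
20*(-47) + (L(6, 5) - 1*(-10)) = 20*(-47) + (I*5*√2 - 1*(-10)) = -940 + (5*I*√2 + 10) = -940 + (10 + 5*I*√2) = -930 + 5*I*√2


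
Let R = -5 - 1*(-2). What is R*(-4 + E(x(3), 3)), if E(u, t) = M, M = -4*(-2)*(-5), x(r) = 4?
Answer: 132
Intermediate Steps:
M = -40 (M = 8*(-5) = -40)
E(u, t) = -40
R = -3 (R = -5 + 2 = -3)
R*(-4 + E(x(3), 3)) = -3*(-4 - 40) = -3*(-44) = 132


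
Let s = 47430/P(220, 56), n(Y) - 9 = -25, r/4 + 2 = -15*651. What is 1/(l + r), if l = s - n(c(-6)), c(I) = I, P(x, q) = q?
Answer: -28/1069741 ≈ -2.6175e-5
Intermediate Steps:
r = -39068 (r = -8 + 4*(-15*651) = -8 + 4*(-9765) = -8 - 39060 = -39068)
n(Y) = -16 (n(Y) = 9 - 25 = -16)
s = 23715/28 (s = 47430/56 = 47430*(1/56) = 23715/28 ≈ 846.96)
l = 24163/28 (l = 23715/28 - 1*(-16) = 23715/28 + 16 = 24163/28 ≈ 862.96)
1/(l + r) = 1/(24163/28 - 39068) = 1/(-1069741/28) = -28/1069741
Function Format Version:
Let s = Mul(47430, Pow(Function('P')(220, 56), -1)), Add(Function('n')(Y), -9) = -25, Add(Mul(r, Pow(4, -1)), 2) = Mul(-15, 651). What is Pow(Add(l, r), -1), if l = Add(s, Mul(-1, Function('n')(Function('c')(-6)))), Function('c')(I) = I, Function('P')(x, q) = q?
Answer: Rational(-28, 1069741) ≈ -2.6175e-5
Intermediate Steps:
r = -39068 (r = Add(-8, Mul(4, Mul(-15, 651))) = Add(-8, Mul(4, -9765)) = Add(-8, -39060) = -39068)
Function('n')(Y) = -16 (Function('n')(Y) = Add(9, -25) = -16)
s = Rational(23715, 28) (s = Mul(47430, Pow(56, -1)) = Mul(47430, Rational(1, 56)) = Rational(23715, 28) ≈ 846.96)
l = Rational(24163, 28) (l = Add(Rational(23715, 28), Mul(-1, -16)) = Add(Rational(23715, 28), 16) = Rational(24163, 28) ≈ 862.96)
Pow(Add(l, r), -1) = Pow(Add(Rational(24163, 28), -39068), -1) = Pow(Rational(-1069741, 28), -1) = Rational(-28, 1069741)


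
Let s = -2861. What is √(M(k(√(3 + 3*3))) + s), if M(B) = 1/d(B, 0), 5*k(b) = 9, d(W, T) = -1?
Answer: 3*I*√318 ≈ 53.498*I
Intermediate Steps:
k(b) = 9/5 (k(b) = (⅕)*9 = 9/5)
M(B) = -1 (M(B) = 1/(-1) = -1)
√(M(k(√(3 + 3*3))) + s) = √(-1 - 2861) = √(-2862) = 3*I*√318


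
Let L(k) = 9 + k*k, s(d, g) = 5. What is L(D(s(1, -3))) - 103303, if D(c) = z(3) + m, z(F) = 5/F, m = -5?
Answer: -929546/9 ≈ -1.0328e+5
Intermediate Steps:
D(c) = -10/3 (D(c) = 5/3 - 5 = -10/3)
L(k) = 9 + k²
L(D(s(1, -3))) - 103303 = (9 + (-10/3)²) - 103303 = (9 + 100/9) - 103303 = 181/9 - 103303 = -929546/9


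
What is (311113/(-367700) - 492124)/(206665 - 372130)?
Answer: 60318101971/20280493500 ≈ 2.9742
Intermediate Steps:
(311113/(-367700) - 492124)/(206665 - 372130) = (311113*(-1/367700) - 492124)/(-165465) = (-311113/367700 - 492124)*(-1/165465) = -180954305913/367700*(-1/165465) = 60318101971/20280493500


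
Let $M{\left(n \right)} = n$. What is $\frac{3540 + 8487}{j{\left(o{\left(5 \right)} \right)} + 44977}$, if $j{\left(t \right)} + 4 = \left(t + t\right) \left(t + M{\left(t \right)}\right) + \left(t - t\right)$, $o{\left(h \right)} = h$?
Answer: $\frac{12027}{45073} \approx 0.26683$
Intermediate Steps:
$j{\left(t \right)} = -4 + 4 t^{2}$ ($j{\left(t \right)} = -4 + \left(\left(t + t\right) \left(t + t\right) + \left(t - t\right)\right) = -4 + \left(2 t 2 t + 0\right) = -4 + \left(4 t^{2} + 0\right) = -4 + 4 t^{2}$)
$\frac{3540 + 8487}{j{\left(o{\left(5 \right)} \right)} + 44977} = \frac{3540 + 8487}{\left(-4 + 4 \cdot 5^{2}\right) + 44977} = \frac{12027}{\left(-4 + 4 \cdot 25\right) + 44977} = \frac{12027}{\left(-4 + 100\right) + 44977} = \frac{12027}{96 + 44977} = \frac{12027}{45073}$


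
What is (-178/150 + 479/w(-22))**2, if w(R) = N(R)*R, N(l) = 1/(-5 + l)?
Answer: 937056912289/2722500 ≈ 3.4419e+5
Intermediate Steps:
w(R) = R/(-5 + R)
(-178/150 + 479/w(-22))**2 = (-178/150 + 479/((-22/(-5 - 22))))**2 = (-178*1/150 + 479/((-22/(-27))))**2 = (-89/75 + 479/((-22*(-1/27))))**2 = (-89/75 + 479/(22/27))**2 = (-89/75 + 479*(27/22))**2 = (-89/75 + 12933/22)**2 = (968017/1650)**2 = 937056912289/2722500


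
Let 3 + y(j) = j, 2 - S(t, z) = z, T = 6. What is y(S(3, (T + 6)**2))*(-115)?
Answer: 16675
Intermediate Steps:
S(t, z) = 2 - z
y(j) = -3 + j
y(S(3, (T + 6)**2))*(-115) = (-3 + (2 - (6 + 6)**2))*(-115) = (-3 + (2 - 1*12**2))*(-115) = (-3 + (2 - 1*144))*(-115) = (-3 + (2 - 144))*(-115) = (-3 - 142)*(-115) = -145*(-115) = 16675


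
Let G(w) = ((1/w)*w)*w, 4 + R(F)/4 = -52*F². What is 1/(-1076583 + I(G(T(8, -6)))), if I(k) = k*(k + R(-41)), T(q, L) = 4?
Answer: -1/2475223 ≈ -4.0400e-7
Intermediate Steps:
R(F) = -16 - 208*F² (R(F) = -16 + 4*(-52*F²) = -16 - 208*F²)
G(w) = w (G(w) = (w/w)*w = 1*w = w)
I(k) = k*(-349664 + k) (I(k) = k*(k + (-16 - 208*(-41)²)) = k*(k + (-16 - 208*1681)) = k*(k + (-16 - 349648)) = k*(k - 349664) = k*(-349664 + k))
1/(-1076583 + I(G(T(8, -6)))) = 1/(-1076583 + 4*(-349664 + 4)) = 1/(-1076583 + 4*(-349660)) = 1/(-1076583 - 1398640) = 1/(-2475223) = -1/2475223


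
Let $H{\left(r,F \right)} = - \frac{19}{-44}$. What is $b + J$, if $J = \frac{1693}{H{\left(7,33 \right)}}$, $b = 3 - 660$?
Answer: $\frac{62009}{19} \approx 3263.6$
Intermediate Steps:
$H{\left(r,F \right)} = \frac{19}{44}$ ($H{\left(r,F \right)} = \left(-19\right) \left(- \frac{1}{44}\right) = \frac{19}{44}$)
$b = -657$ ($b = 3 - 660 = -657$)
$J = \frac{74492}{19}$ ($J = \frac{1693}{\frac{19}{44}} = 1693 \cdot \frac{44}{19} = \frac{74492}{19} \approx 3920.6$)
$b + J = -657 + \frac{74492}{19} = \frac{62009}{19}$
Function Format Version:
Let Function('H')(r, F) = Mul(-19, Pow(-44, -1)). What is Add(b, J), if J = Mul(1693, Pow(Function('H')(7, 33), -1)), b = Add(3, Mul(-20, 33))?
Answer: Rational(62009, 19) ≈ 3263.6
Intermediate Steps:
Function('H')(r, F) = Rational(19, 44) (Function('H')(r, F) = Mul(-19, Rational(-1, 44)) = Rational(19, 44))
b = -657 (b = Add(3, -660) = -657)
J = Rational(74492, 19) (J = Mul(1693, Pow(Rational(19, 44), -1)) = Mul(1693, Rational(44, 19)) = Rational(74492, 19) ≈ 3920.6)
Add(b, J) = Add(-657, Rational(74492, 19)) = Rational(62009, 19)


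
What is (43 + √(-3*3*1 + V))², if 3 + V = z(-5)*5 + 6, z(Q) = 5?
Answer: (43 + √19)² ≈ 2242.9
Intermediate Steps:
V = 28 (V = -3 + (5*5 + 6) = -3 + (25 + 6) = -3 + 31 = 28)
(43 + √(-3*3*1 + V))² = (43 + √(-3*3*1 + 28))² = (43 + √(-9*1 + 28))² = (43 + √(-9 + 28))² = (43 + √19)²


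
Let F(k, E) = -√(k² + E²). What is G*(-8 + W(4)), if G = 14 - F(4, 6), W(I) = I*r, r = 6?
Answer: 224 + 32*√13 ≈ 339.38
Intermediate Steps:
F(k, E) = -√(E² + k²)
W(I) = 6*I (W(I) = I*6 = 6*I)
G = 14 + 2*√13 (G = 14 - (-1)*√(6² + 4²) = 14 - (-1)*√(36 + 16) = 14 - (-1)*√52 = 14 - (-1)*2*√13 = 14 - (-2)*√13 = 14 + 2*√13 ≈ 21.211)
G*(-8 + W(4)) = (14 + 2*√13)*(-8 + 6*4) = (14 + 2*√13)*(-8 + 24) = (14 + 2*√13)*16 = 224 + 32*√13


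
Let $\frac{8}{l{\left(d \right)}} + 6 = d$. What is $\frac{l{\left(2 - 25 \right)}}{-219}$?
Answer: $\frac{8}{6351} \approx 0.0012596$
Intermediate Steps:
$l{\left(d \right)} = \frac{8}{-6 + d}$
$\frac{l{\left(2 - 25 \right)}}{-219} = \frac{8 \frac{1}{-6 + \left(2 - 25\right)}}{-219} = \frac{8}{-6 + \left(2 - 25\right)} \left(- \frac{1}{219}\right) = \frac{8}{-6 - 23} \left(- \frac{1}{219}\right) = \frac{8}{-29} \left(- \frac{1}{219}\right) = 8 \left(- \frac{1}{29}\right) \left(- \frac{1}{219}\right) = \left(- \frac{8}{29}\right) \left(- \frac{1}{219}\right) = \frac{8}{6351}$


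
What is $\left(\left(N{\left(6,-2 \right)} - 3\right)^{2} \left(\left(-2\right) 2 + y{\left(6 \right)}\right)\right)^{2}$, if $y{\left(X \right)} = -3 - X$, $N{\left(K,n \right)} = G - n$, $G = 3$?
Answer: $2704$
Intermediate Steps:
$N{\left(K,n \right)} = 3 - n$
$\left(\left(N{\left(6,-2 \right)} - 3\right)^{2} \left(\left(-2\right) 2 + y{\left(6 \right)}\right)\right)^{2} = \left(\left(\left(3 - -2\right) - 3\right)^{2} \left(\left(-2\right) 2 - 9\right)\right)^{2} = \left(\left(\left(3 + 2\right) - 3\right)^{2} \left(-4 - 9\right)\right)^{2} = \left(\left(5 - 3\right)^{2} \left(-4 - 9\right)\right)^{2} = \left(2^{2} \left(-13\right)\right)^{2} = \left(4 \left(-13\right)\right)^{2} = \left(-52\right)^{2} = 2704$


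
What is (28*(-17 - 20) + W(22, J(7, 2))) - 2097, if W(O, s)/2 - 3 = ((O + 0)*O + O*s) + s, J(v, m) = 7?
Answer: -1837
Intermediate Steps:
W(O, s) = 6 + 2*s + 2*O**2 + 2*O*s (W(O, s) = 6 + 2*(((O + 0)*O + O*s) + s) = 6 + 2*((O*O + O*s) + s) = 6 + 2*((O**2 + O*s) + s) = 6 + 2*(s + O**2 + O*s) = 6 + (2*s + 2*O**2 + 2*O*s) = 6 + 2*s + 2*O**2 + 2*O*s)
(28*(-17 - 20) + W(22, J(7, 2))) - 2097 = (28*(-17 - 20) + (6 + 2*7 + 2*22**2 + 2*22*7)) - 2097 = (28*(-37) + (6 + 14 + 2*484 + 308)) - 2097 = (-1036 + (6 + 14 + 968 + 308)) - 2097 = (-1036 + 1296) - 2097 = 260 - 2097 = -1837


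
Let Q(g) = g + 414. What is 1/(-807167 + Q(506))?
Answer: -1/806247 ≈ -1.2403e-6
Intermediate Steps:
Q(g) = 414 + g
1/(-807167 + Q(506)) = 1/(-807167 + (414 + 506)) = 1/(-807167 + 920) = 1/(-806247) = -1/806247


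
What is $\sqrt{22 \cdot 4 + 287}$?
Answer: $5 \sqrt{15} \approx 19.365$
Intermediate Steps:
$\sqrt{22 \cdot 4 + 287} = \sqrt{88 + 287} = \sqrt{375} = 5 \sqrt{15}$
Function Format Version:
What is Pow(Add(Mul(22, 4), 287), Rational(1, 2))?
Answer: Mul(5, Pow(15, Rational(1, 2))) ≈ 19.365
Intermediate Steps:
Pow(Add(Mul(22, 4), 287), Rational(1, 2)) = Pow(Add(88, 287), Rational(1, 2)) = Pow(375, Rational(1, 2)) = Mul(5, Pow(15, Rational(1, 2)))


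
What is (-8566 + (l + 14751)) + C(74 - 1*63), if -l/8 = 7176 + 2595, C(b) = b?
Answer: -71972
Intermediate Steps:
l = -78168 (l = -8*(7176 + 2595) = -8*9771 = -78168)
(-8566 + (l + 14751)) + C(74 - 1*63) = (-8566 + (-78168 + 14751)) + (74 - 1*63) = (-8566 - 63417) + (74 - 63) = -71983 + 11 = -71972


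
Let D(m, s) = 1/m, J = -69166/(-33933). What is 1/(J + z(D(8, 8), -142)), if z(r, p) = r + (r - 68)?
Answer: -135732/8919179 ≈ -0.015218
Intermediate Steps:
J = 69166/33933 (J = -69166*(-1/33933) = 69166/33933 ≈ 2.0383)
z(r, p) = -68 + 2*r (z(r, p) = r + (-68 + r) = -68 + 2*r)
1/(J + z(D(8, 8), -142)) = 1/(69166/33933 + (-68 + 2/8)) = 1/(69166/33933 + (-68 + 2*(⅛))) = 1/(69166/33933 + (-68 + ¼)) = 1/(69166/33933 - 271/4) = 1/(-8919179/135732) = -135732/8919179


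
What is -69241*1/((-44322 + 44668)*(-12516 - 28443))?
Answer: 69241/14171814 ≈ 0.0048858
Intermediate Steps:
-69241*1/((-44322 + 44668)*(-12516 - 28443)) = -69241/(346*(-40959)) = -69241/(-14171814) = -69241*(-1/14171814) = 69241/14171814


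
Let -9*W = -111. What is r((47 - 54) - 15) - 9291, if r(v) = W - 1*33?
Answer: -27935/3 ≈ -9311.7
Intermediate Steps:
W = 37/3 (W = -⅑*(-111) = 37/3 ≈ 12.333)
r(v) = -62/3 (r(v) = 37/3 - 1*33 = 37/3 - 33 = -62/3)
r((47 - 54) - 15) - 9291 = -62/3 - 9291 = -27935/3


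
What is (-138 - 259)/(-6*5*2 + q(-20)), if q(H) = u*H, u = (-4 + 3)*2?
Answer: 397/20 ≈ 19.850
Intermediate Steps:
u = -2 (u = -1*2 = -2)
q(H) = -2*H
(-138 - 259)/(-6*5*2 + q(-20)) = (-138 - 259)/(-6*5*2 - 2*(-20)) = -397/(-30*2 + 40) = -397/(-60 + 40) = -397/(-20) = -397*(-1/20) = 397/20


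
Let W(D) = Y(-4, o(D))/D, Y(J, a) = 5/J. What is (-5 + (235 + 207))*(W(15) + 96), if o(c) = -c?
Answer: 502987/12 ≈ 41916.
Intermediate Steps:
W(D) = -5/(4*D) (W(D) = (5/(-4))/D = (5*(-¼))/D = -5/(4*D))
(-5 + (235 + 207))*(W(15) + 96) = (-5 + (235 + 207))*(-5/4/15 + 96) = (-5 + 442)*(-5/4*1/15 + 96) = 437*(-1/12 + 96) = 437*(1151/12) = 502987/12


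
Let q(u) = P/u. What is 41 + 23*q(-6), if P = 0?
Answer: 41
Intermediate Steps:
q(u) = 0 (q(u) = 0/u = 0)
41 + 23*q(-6) = 41 + 23*0 = 41 + 0 = 41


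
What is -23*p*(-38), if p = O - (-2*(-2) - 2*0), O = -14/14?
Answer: -4370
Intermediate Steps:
O = -1 (O = -14*1/14 = -1)
p = -5 (p = -1 - (-2*(-2) - 2*0) = -1 - (4 + 0) = -1 - 1*4 = -1 - 4 = -5)
-23*p*(-38) = -23*(-5)*(-38) = 115*(-38) = -4370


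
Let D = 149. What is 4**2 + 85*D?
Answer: 12681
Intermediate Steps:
4**2 + 85*D = 4**2 + 85*149 = 16 + 12665 = 12681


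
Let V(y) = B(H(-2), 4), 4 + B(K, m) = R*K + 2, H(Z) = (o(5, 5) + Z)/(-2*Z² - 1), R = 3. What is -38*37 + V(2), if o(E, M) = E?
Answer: -1409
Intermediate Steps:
H(Z) = (5 + Z)/(-1 - 2*Z²) (H(Z) = (5 + Z)/(-2*Z² - 1) = (5 + Z)/(-1 - 2*Z²))
B(K, m) = -2 + 3*K (B(K, m) = -4 + (3*K + 2) = -4 + (2 + 3*K) = -2 + 3*K)
V(y) = -3 (V(y) = -2 + 3*((-5 - 1*(-2))/(1 + 2*(-2)²)) = -2 + 3*((-5 + 2)/(1 + 2*4)) = -2 + 3*(-3/(1 + 8)) = -2 + 3*(-3/9) = -2 + 3*((⅑)*(-3)) = -2 + 3*(-⅓) = -2 - 1 = -3)
-38*37 + V(2) = -38*37 - 3 = -1406 - 3 = -1409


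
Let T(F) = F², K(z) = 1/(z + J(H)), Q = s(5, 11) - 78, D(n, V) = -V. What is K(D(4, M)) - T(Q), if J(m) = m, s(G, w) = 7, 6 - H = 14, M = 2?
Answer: -50411/10 ≈ -5041.1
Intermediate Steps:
H = -8 (H = 6 - 1*14 = 6 - 14 = -8)
Q = -71 (Q = 7 - 78 = -71)
K(z) = 1/(-8 + z) (K(z) = 1/(z - 8) = 1/(-8 + z))
K(D(4, M)) - T(Q) = 1/(-8 - 1*2) - 1*(-71)² = 1/(-8 - 2) - 1*5041 = 1/(-10) - 5041 = -⅒ - 5041 = -50411/10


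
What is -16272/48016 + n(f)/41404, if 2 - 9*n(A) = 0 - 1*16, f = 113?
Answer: -21050933/62126702 ≈ -0.33884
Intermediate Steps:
n(A) = 2 (n(A) = 2/9 - (0 - 1*16)/9 = 2/9 - (0 - 16)/9 = 2/9 - ⅑*(-16) = 2/9 + 16/9 = 2)
-16272/48016 + n(f)/41404 = -16272/48016 + 2/41404 = -16272*1/48016 + 2*(1/41404) = -1017/3001 + 1/20702 = -21050933/62126702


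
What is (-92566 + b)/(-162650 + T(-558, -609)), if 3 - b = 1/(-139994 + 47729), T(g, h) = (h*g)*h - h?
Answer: 8540325194/19109339902335 ≈ 0.00044692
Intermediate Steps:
T(g, h) = -h + g*h² (T(g, h) = (g*h)*h - h = g*h² - h = -h + g*h²)
b = 276796/92265 (b = 3 - 1/(-139994 + 47729) = 3 - 1/(-92265) = 3 - 1*(-1/92265) = 3 + 1/92265 = 276796/92265 ≈ 3.0000)
(-92566 + b)/(-162650 + T(-558, -609)) = (-92566 + 276796/92265)/(-162650 - 609*(-1 - 558*(-609))) = -8540325194/(92265*(-162650 - 609*(-1 + 339822))) = -8540325194/(92265*(-162650 - 609*339821)) = -8540325194/(92265*(-162650 - 206950989)) = -8540325194/92265/(-207113639) = -8540325194/92265*(-1/207113639) = 8540325194/19109339902335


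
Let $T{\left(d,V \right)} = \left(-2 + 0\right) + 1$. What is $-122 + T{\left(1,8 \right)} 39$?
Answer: $-161$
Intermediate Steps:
$T{\left(d,V \right)} = -1$ ($T{\left(d,V \right)} = -2 + 1 = -1$)
$-122 + T{\left(1,8 \right)} 39 = -122 - 39 = -161$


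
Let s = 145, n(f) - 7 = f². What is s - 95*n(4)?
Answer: -2040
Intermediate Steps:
n(f) = 7 + f²
s - 95*n(4) = 145 - 95*(7 + 4²) = 145 - 95*(7 + 16) = 145 - 95*23 = 145 - 2185 = -2040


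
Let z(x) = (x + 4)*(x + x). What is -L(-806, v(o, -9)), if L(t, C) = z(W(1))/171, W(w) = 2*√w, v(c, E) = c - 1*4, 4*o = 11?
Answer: -8/57 ≈ -0.14035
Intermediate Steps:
o = 11/4 (o = (¼)*11 = 11/4 ≈ 2.7500)
v(c, E) = -4 + c (v(c, E) = c - 4 = -4 + c)
z(x) = 2*x*(4 + x) (z(x) = (4 + x)*(2*x) = 2*x*(4 + x))
L(t, C) = 8/57 (L(t, C) = (2*(2*√1)*(4 + 2*√1))/171 = (2*(2*1)*(4 + 2*1))*(1/171) = (2*2*(4 + 2))*(1/171) = (2*2*6)*(1/171) = 24*(1/171) = 8/57)
-L(-806, v(o, -9)) = -1*8/57 = -8/57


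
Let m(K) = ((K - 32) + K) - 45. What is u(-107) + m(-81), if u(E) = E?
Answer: -346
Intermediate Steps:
m(K) = -77 + 2*K (m(K) = ((-32 + K) + K) - 45 = (-32 + 2*K) - 45 = -77 + 2*K)
u(-107) + m(-81) = -107 + (-77 + 2*(-81)) = -107 + (-77 - 162) = -107 - 239 = -346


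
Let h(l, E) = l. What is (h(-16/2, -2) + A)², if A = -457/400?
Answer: 13373649/160000 ≈ 83.585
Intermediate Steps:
A = -457/400 (A = -457*1/400 = -457/400 ≈ -1.1425)
(h(-16/2, -2) + A)² = (-16/2 - 457/400)² = (-16*½ - 457/400)² = (-8 - 457/400)² = (-3657/400)² = 13373649/160000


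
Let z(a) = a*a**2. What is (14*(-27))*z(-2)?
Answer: 3024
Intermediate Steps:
z(a) = a**3
(14*(-27))*z(-2) = (14*(-27))*(-2)**3 = -378*(-8) = 3024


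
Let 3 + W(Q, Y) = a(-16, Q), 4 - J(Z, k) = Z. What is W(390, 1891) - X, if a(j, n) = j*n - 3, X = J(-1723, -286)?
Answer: -7973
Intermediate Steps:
J(Z, k) = 4 - Z
X = 1727 (X = 4 - 1*(-1723) = 4 + 1723 = 1727)
a(j, n) = -3 + j*n
W(Q, Y) = -6 - 16*Q (W(Q, Y) = -3 + (-3 - 16*Q) = -6 - 16*Q)
W(390, 1891) - X = (-6 - 16*390) - 1*1727 = (-6 - 6240) - 1727 = -6246 - 1727 = -7973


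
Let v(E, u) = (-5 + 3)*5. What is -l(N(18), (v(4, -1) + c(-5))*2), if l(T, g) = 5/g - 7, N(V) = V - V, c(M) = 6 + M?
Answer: 131/18 ≈ 7.2778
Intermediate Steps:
v(E, u) = -10 (v(E, u) = -2*5 = -10)
N(V) = 0
l(T, g) = -7 + 5/g (l(T, g) = 5/g - 7 = -7 + 5/g)
-l(N(18), (v(4, -1) + c(-5))*2) = -(-7 + 5/(((-10 + (6 - 5))*2))) = -(-7 + 5/(((-10 + 1)*2))) = -(-7 + 5/((-9*2))) = -(-7 + 5/(-18)) = -(-7 + 5*(-1/18)) = -(-7 - 5/18) = -1*(-131/18) = 131/18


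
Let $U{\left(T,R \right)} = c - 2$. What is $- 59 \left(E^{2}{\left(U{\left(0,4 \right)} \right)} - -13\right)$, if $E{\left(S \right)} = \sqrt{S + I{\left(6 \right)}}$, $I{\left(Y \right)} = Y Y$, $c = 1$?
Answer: $-2832$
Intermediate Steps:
$U{\left(T,R \right)} = -1$ ($U{\left(T,R \right)} = 1 - 2 = -1$)
$I{\left(Y \right)} = Y^{2}$
$E{\left(S \right)} = \sqrt{36 + S}$ ($E{\left(S \right)} = \sqrt{S + 6^{2}} = \sqrt{S + 36} = \sqrt{36 + S}$)
$- 59 \left(E^{2}{\left(U{\left(0,4 \right)} \right)} - -13\right) = - 59 \left(\left(\sqrt{36 - 1}\right)^{2} - -13\right) = - 59 \left(\left(\sqrt{35}\right)^{2} + 13\right) = - 59 \left(35 + 13\right) = \left(-59\right) 48 = -2832$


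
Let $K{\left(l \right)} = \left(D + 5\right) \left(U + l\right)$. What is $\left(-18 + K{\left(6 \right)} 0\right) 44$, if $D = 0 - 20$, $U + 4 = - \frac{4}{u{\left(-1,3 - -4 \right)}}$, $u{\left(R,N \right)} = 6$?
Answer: $-792$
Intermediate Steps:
$U = - \frac{14}{3}$ ($U = -4 - \frac{4}{6} = -4 - \frac{2}{3} = - \frac{14}{3} \approx -4.6667$)
$D = -20$ ($D = 0 - 20 = -20$)
$K{\left(l \right)} = 70 - 15 l$ ($K{\left(l \right)} = \left(-20 + 5\right) \left(- \frac{14}{3} + l\right) = - 15 \left(- \frac{14}{3} + l\right) = 70 - 15 l$)
$\left(-18 + K{\left(6 \right)} 0\right) 44 = \left(-18 + \left(70 - 90\right) 0\right) 44 = \left(-18 - 0\right) 44 = \left(-18 + 0\right) 44 = \left(-18\right) 44 = -792$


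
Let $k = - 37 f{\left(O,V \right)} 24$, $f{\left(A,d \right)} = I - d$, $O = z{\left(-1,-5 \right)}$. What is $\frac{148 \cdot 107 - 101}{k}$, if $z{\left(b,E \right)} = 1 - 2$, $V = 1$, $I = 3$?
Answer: $- \frac{5245}{592} \approx -8.8598$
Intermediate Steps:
$z{\left(b,E \right)} = -1$
$O = -1$
$f{\left(A,d \right)} = 3 - d$
$k = -1776$ ($k = - 37 \left(3 - 1\right) 24 = \left(-37\right) 2 \cdot 24 = \left(-74\right) 24 = -1776$)
$\frac{148 \cdot 107 - 101}{k} = \frac{148 \cdot 107 - 101}{-1776} = \left(15836 - 101\right) \left(- \frac{1}{1776}\right) = 15735 \left(- \frac{1}{1776}\right) = - \frac{5245}{592}$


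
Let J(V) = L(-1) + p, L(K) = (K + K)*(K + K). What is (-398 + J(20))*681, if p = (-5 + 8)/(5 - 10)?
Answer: -1343613/5 ≈ -2.6872e+5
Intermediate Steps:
p = -⅗ (p = 3/(-5) = 3*(-⅕) = -⅗ ≈ -0.60000)
L(K) = 4*K² (L(K) = (2*K)*(2*K) = 4*K²)
J(V) = 17/5 (J(V) = 4*(-1)² - ⅗ = 4*1 - ⅗ = 4 - ⅗ = 17/5)
(-398 + J(20))*681 = (-398 + 17/5)*681 = -1973/5*681 = -1343613/5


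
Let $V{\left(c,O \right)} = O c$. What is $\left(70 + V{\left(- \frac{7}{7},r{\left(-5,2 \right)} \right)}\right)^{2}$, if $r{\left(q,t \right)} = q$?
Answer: $5625$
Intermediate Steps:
$\left(70 + V{\left(- \frac{7}{7},r{\left(-5,2 \right)} \right)}\right)^{2} = \left(70 - 5 \left(- \frac{7}{7}\right)\right)^{2} = \left(70 - 5 \left(\left(-7\right) \frac{1}{7}\right)\right)^{2} = \left(70 - -5\right)^{2} = \left(70 + 5\right)^{2} = 75^{2} = 5625$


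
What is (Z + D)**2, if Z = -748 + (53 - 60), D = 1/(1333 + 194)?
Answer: 1329141517456/2331729 ≈ 5.7002e+5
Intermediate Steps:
D = 1/1527 ≈ 0.00065488
Z = -755 (Z = -748 - 7 = -755)
(Z + D)**2 = (-755 + 1/1527)**2 = (-1152884/1527)**2 = 1329141517456/2331729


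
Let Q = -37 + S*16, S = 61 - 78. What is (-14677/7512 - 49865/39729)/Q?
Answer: 319229471/30739757544 ≈ 0.010385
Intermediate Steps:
S = -17
Q = -309 (Q = -37 - 17*16 = -37 - 272 = -309)
(-14677/7512 - 49865/39729)/Q = (-14677/7512 - 49865/39729)/(-309) = (-14677*1/7512 - 49865*1/39729)*(-1/309) = (-14677/7512 - 49865/39729)*(-1/309) = -319229471/99481416*(-1/309) = 319229471/30739757544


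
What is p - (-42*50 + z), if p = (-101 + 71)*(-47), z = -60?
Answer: 3570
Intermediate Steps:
p = 1410 (p = -30*(-47) = 1410)
p - (-42*50 + z) = 1410 - (-42*50 - 60) = 1410 - (-2100 - 60) = 1410 - 1*(-2160) = 1410 + 2160 = 3570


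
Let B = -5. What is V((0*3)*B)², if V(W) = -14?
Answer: 196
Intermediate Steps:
V((0*3)*B)² = (-14)² = 196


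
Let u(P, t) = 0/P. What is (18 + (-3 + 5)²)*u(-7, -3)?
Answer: 0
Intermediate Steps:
u(P, t) = 0
(18 + (-3 + 5)²)*u(-7, -3) = (18 + (-3 + 5)²)*0 = (18 + 2²)*0 = (18 + 4)*0 = 22*0 = 0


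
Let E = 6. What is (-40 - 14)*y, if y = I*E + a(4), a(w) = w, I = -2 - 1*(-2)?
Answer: -216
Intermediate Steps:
I = 0 (I = -2 + 2 = 0)
y = 4 (y = 0*6 + 4 = 0 + 4 = 4)
(-40 - 14)*y = (-40 - 14)*4 = -54*4 = -216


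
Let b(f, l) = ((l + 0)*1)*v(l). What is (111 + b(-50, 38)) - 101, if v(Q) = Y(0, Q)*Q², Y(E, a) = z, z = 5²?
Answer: 1371810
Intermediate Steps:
z = 25
Y(E, a) = 25
v(Q) = 25*Q²
b(f, l) = 25*l³ (b(f, l) = ((l + 0)*1)*(25*l²) = (l*1)*(25*l²) = l*(25*l²) = 25*l³)
(111 + b(-50, 38)) - 101 = (111 + 25*38³) - 101 = (111 + 25*54872) - 101 = (111 + 1371800) - 101 = 1371911 - 101 = 1371810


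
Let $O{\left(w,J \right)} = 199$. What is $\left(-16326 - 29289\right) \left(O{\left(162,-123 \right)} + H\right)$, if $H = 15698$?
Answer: $-725141655$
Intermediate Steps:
$\left(-16326 - 29289\right) \left(O{\left(162,-123 \right)} + H\right) = \left(-16326 - 29289\right) \left(199 + 15698\right) = \left(-45615\right) 15897 = -725141655$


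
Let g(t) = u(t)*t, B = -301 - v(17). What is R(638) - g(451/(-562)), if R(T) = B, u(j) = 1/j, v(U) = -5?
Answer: -297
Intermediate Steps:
B = -296 (B = -301 - 1*(-5) = -301 + 5 = -296)
R(T) = -296
g(t) = 1 (g(t) = t/t = 1)
R(638) - g(451/(-562)) = -296 - 1*1 = -296 - 1 = -297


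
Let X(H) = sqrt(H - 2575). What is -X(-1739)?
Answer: -I*sqrt(4314) ≈ -65.681*I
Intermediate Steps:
X(H) = sqrt(-2575 + H)
-X(-1739) = -sqrt(-2575 - 1739) = -sqrt(-4314) = -I*sqrt(4314)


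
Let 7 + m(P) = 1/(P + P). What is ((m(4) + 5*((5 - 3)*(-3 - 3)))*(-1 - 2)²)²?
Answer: 23184225/64 ≈ 3.6225e+5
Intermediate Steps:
m(P) = -7 + 1/(2*P) (m(P) = -7 + 1/(P + P) = -7 + 1/(2*P))
((m(4) + 5*((5 - 3)*(-3 - 3)))*(-1 - 2)²)² = (((-7 + (½)/4) + 5*((5 - 3)*(-3 - 3)))*(-1 - 2)²)² = (((-7 + (½)*(¼)) + 5*(2*(-6)))*(-3)²)² = (((-7 + ⅛) + 5*(-12))*9)² = ((-55/8 - 60)*9)² = (-535/8*9)² = (-4815/8)² = 23184225/64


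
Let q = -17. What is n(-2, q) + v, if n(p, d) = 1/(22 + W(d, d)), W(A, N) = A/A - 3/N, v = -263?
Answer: -103605/394 ≈ -262.96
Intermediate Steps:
W(A, N) = 1 - 3/N
n(p, d) = 1/(22 + (-3 + d)/d)
n(-2, q) + v = -17/(-3 + 23*(-17)) - 263 = -17/(-3 - 391) - 263 = -17/(-394) - 263 = -17*(-1/394) - 263 = 17/394 - 263 = -103605/394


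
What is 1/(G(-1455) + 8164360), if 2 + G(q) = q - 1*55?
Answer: 1/8162848 ≈ 1.2251e-7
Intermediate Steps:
G(q) = -57 + q (G(q) = -2 + (q - 1*55) = -2 + (q - 55) = -2 + (-55 + q) = -57 + q)
1/(G(-1455) + 8164360) = 1/((-57 - 1455) + 8164360) = 1/(-1512 + 8164360) = 1/8162848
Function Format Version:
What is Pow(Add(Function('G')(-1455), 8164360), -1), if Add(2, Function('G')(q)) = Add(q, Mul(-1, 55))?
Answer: Rational(1, 8162848) ≈ 1.2251e-7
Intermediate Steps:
Function('G')(q) = Add(-57, q) (Function('G')(q) = Add(-2, Add(q, Mul(-1, 55))) = Add(-2, Add(q, -55)) = Add(-2, Add(-55, q)) = Add(-57, q))
Pow(Add(Function('G')(-1455), 8164360), -1) = Pow(Add(Add(-57, -1455), 8164360), -1) = Pow(Add(-1512, 8164360), -1) = Pow(8162848, -1) = Rational(1, 8162848)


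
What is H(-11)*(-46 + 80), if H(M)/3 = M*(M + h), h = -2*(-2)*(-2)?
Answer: 21318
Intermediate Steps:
h = -8 (h = 4*(-2) = -8)
H(M) = 3*M*(-8 + M) (H(M) = 3*(M*(M - 8)) = 3*(M*(-8 + M)) = 3*M*(-8 + M))
H(-11)*(-46 + 80) = (3*(-11)*(-8 - 11))*(-46 + 80) = (3*(-11)*(-19))*34 = 627*34 = 21318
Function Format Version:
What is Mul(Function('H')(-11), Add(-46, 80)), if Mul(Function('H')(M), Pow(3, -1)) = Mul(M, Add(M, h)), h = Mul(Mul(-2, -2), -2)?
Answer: 21318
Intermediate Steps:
h = -8 (h = Mul(4, -2) = -8)
Function('H')(M) = Mul(3, M, Add(-8, M)) (Function('H')(M) = Mul(3, Mul(M, Add(M, -8))) = Mul(3, Mul(M, Add(-8, M))) = Mul(3, M, Add(-8, M)))
Mul(Function('H')(-11), Add(-46, 80)) = Mul(Mul(3, -11, Add(-8, -11)), Add(-46, 80)) = Mul(Mul(3, -11, -19), 34) = Mul(627, 34) = 21318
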